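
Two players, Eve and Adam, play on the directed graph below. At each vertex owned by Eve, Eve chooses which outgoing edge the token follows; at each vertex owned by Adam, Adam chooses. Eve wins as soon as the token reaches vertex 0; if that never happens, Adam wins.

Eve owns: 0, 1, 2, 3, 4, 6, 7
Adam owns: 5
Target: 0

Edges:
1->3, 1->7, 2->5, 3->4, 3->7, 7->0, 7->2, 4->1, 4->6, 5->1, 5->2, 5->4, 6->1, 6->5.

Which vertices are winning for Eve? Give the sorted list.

A0 = {0}
A1: add {7} — 7 (Eve) has 7→0.
A2: add {1, 3} — 1 (Eve) has 1→7; 3 (Eve) has 3→7.
A3: add {4, 6} — 4 (Eve) has 4→1; 6 (Eve) has 6→1.
A4 = A3; e.g. 2 (Eve) has no edge into A3. Fixed point.
Eve's winning region = {0, 1, 3, 4, 6, 7}.

0, 1, 3, 4, 6, 7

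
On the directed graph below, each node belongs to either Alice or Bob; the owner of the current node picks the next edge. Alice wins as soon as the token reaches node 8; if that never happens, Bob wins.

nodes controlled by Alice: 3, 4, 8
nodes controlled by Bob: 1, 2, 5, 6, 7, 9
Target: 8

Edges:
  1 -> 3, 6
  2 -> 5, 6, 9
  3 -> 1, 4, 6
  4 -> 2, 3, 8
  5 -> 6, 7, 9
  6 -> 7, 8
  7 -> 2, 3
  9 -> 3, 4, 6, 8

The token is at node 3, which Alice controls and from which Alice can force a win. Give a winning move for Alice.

4

A0 = {8}
A1: add {4} — 4 (Alice) has 4→8.
A2: add {3} — 3 (Alice) has 3→4.
A3 = A2; e.g. 1 (Bob) can still go to 6. Fixed point.
From 3, successor 4 is in the attractor (rank 1); the other successors 1, 6 are not.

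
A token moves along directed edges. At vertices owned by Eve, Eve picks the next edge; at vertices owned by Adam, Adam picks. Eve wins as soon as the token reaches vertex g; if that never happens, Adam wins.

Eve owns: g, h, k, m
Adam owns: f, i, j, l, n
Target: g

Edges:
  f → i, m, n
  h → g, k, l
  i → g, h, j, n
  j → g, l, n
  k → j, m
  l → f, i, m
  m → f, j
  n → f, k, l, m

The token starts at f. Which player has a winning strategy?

Adam

A0 = {g}
A1: add {h} — h (Eve) has h→g.
A2 = A1; e.g. f (Adam) can still go to i. Fixed point.
f never enters the attractor, so Adam can avoid the target forever.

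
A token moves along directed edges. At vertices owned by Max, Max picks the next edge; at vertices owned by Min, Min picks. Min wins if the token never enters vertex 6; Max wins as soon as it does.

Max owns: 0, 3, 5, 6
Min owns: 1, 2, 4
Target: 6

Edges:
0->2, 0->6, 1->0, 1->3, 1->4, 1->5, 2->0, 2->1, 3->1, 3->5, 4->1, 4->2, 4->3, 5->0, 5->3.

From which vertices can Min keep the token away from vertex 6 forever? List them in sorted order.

1, 2, 4

A0 = {6}
A1: add {0} — 0 (Max) has 0→6.
A2: add {5} — 5 (Max) has 5→0.
A3: add {3} — 3 (Max) has 3→5.
A4 = A3; e.g. 1 (Min) can still go to 4. Fixed point.
Max's attractor = {0, 3, 5, 6}; Min avoids the target exactly from the complement.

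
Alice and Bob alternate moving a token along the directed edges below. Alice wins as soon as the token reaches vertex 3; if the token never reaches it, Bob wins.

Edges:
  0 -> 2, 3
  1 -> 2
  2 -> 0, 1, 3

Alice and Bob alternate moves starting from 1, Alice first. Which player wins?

Track states (vertex, player-to-move).
A0 = {(3,Alice), (3,Bob)}
A1: add {(0,Alice), (2,Alice)}.
A2: add {(0,Bob), (1,Bob)}.
A3 = A2; e.g. (1,Alice) stays out. (1,Alice) never enters ⇒ Bob avoids the target.

Bob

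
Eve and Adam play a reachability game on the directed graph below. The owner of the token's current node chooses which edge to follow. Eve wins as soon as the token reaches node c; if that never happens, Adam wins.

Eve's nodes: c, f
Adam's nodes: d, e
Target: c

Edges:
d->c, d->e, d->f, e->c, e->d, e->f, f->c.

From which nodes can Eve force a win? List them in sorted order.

c, f

A0 = {c}
A1: add {f} — f (Eve) has f→c.
A2 = A1; e.g. d (Adam) can still go to e. Fixed point.
Eve's winning region = {c, f}.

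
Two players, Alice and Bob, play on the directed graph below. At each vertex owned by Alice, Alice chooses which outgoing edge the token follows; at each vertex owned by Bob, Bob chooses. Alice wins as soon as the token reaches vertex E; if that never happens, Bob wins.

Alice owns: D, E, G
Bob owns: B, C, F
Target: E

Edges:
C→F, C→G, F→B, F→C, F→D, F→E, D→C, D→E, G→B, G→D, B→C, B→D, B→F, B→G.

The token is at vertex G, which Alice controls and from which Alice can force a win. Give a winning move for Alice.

D

A0 = {E}
A1: add {D} — D (Alice) has D→E.
A2: add {G} — G (Alice) has G→D.
A3 = A2; e.g. B (Bob) can still go to C. Fixed point.
From G, successor D is in the attractor (rank 1); the other successor B is not.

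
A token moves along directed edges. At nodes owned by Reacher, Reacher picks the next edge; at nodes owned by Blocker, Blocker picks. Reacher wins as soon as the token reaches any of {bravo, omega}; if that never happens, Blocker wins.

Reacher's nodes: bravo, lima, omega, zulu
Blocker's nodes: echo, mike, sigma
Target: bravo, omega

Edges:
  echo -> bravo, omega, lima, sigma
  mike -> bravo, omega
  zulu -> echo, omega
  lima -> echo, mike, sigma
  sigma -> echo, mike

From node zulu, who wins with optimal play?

Reacher

A0 = {bravo, omega}
A1: add {mike, zulu} — mike (Blocker): all of {bravo, omega} already in; zulu (Reacher) has zulu→omega.
zulu ∈ A1, so Reacher can force the target.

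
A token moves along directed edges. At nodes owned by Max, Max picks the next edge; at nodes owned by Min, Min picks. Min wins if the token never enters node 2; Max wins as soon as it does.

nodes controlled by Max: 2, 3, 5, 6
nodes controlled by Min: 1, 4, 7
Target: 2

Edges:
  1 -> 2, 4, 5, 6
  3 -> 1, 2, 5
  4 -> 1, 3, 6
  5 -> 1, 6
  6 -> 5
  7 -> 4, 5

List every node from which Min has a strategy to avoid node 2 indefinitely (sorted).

1, 4, 5, 6, 7

A0 = {2}
A1: add {3} — 3 (Max) has 3→2.
A2 = A1; e.g. 1 (Min) can still go to 4. Fixed point.
Max's attractor = {2, 3}; Min avoids the target exactly from the complement.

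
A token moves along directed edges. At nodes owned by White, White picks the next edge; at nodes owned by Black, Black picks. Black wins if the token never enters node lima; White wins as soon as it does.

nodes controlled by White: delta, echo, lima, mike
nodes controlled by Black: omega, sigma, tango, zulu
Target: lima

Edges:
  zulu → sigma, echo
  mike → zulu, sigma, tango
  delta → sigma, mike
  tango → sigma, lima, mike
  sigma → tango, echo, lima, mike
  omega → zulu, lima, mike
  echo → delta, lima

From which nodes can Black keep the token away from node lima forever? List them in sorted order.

A0 = {lima}
A1: add {echo} — echo (White) has echo→lima.
A2 = A1; e.g. zulu (Black) can still go to sigma. Fixed point.
White's attractor = {echo, lima}; Black avoids the target exactly from the complement.

delta, mike, omega, sigma, tango, zulu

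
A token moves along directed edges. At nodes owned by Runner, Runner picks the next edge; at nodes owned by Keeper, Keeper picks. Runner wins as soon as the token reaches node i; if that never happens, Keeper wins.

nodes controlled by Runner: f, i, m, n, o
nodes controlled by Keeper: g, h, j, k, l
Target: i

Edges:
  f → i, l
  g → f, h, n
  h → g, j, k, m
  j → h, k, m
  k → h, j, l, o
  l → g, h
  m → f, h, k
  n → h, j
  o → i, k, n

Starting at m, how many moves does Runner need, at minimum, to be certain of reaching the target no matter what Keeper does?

2

A0 = {i}
A1: add {f, o} — f (Runner) has f→i; o (Runner) has o→i.
A2: add {m} — m (Runner) has m→f.
A3 = A2; e.g. g (Keeper) can still go to h. Fixed point.
m enters the attractor at level 2, so Runner can force the target in 2 moves from there.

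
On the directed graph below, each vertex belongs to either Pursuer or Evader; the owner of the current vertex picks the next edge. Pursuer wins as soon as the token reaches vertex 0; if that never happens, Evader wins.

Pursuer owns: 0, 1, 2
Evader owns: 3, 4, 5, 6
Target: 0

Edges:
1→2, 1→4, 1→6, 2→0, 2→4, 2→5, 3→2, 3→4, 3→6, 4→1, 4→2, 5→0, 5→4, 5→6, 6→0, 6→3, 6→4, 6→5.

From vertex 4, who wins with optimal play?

A0 = {0}
A1: add {2} — 2 (Pursuer) has 2→0.
A2: add {1} — 1 (Pursuer) has 1→2.
A3: add {4} — 4 (Evader): all of {1, 2} already in.
A4 = A3; e.g. 3 (Evader) can still go to 6. Fixed point.
4 ∈ A3, so Pursuer can force the target.

Pursuer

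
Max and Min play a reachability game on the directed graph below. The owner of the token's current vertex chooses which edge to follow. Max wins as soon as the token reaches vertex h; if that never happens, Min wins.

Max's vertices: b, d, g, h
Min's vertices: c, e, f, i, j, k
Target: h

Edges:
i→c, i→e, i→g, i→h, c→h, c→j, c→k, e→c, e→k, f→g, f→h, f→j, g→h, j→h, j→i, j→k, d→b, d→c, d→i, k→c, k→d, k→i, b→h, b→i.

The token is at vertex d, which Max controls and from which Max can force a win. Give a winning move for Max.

b

A0 = {h}
A1: add {b, g} — b (Max) has b→h; g (Max) has g→h.
A2: add {d} — d (Max) has d→b.
A3 = A2; e.g. c (Min) can still go to j. Fixed point.
From d, successor b is in the attractor (rank 1); the other successors c, i are not.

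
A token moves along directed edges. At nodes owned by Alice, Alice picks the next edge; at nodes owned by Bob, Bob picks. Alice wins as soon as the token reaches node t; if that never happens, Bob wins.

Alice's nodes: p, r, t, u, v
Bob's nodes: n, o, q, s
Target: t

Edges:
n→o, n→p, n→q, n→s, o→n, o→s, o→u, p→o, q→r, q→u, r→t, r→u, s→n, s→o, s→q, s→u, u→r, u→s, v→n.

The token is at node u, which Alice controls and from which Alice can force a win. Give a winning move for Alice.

A0 = {t}
A1: add {r} — r (Alice) has r→t.
A2: add {u} — u (Alice) has u→r.
A3: add {q} — q (Bob): all of {r, u} already in.
A4 = A3; e.g. n (Bob) can still go to o. Fixed point.
From u, successor r is in the attractor (rank 1); the other successor s is not.

r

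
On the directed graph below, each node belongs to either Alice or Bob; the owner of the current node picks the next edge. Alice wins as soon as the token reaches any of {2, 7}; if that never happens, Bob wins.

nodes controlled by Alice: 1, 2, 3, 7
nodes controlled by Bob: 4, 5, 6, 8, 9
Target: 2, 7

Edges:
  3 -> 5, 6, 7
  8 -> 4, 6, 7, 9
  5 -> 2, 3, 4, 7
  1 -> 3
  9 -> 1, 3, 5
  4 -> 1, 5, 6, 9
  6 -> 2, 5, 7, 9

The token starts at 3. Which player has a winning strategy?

Alice

A0 = {2, 7}
A1: add {3} — 3 (Alice) has 3→7.
3 ∈ A1, so Alice can force the target.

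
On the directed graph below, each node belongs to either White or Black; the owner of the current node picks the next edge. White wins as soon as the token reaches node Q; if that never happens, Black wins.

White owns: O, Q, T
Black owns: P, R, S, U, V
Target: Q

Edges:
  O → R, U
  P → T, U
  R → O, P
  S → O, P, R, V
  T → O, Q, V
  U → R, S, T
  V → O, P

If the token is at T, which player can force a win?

A0 = {Q}
A1: add {T} — T (White) has T→Q.
A2 = A1; e.g. O (White) has no edge into A1. Fixed point.
T ∈ A1, so White can force the target.

White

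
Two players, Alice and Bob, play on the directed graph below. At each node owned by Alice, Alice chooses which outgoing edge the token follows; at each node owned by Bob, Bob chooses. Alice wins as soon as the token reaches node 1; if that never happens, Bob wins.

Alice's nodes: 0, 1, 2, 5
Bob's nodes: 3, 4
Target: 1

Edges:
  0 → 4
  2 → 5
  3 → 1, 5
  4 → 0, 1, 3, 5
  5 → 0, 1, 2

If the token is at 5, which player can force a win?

Alice

A0 = {1}
A1: add {5} — 5 (Alice) has 5→1.
5 ∈ A1, so Alice can force the target.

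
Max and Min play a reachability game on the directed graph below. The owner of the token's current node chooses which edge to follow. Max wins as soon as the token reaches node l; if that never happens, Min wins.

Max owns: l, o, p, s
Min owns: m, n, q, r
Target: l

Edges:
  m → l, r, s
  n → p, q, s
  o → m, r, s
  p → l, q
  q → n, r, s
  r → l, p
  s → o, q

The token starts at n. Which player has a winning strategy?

A0 = {l}
A1: add {p} — p (Max) has p→l.
A2: add {r} — r (Min): all of {l, p} already in.
A3: add {o} — o (Max) has o→r.
A4: add {s} — s (Max) has s→o.
A5: add {m} — m (Min): all of {l, r, s} already in.
A6 = A5; e.g. n (Min) can still go to q. Fixed point.
n never enters the attractor, so Min can avoid the target forever.

Min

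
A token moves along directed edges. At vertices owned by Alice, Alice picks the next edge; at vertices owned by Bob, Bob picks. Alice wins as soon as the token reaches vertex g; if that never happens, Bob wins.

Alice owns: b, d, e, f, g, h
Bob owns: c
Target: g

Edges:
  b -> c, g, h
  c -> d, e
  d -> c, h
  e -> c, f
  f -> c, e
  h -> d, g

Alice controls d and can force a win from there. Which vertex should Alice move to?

A0 = {g}
A1: add {b, h} — b (Alice) has b→g; h (Alice) has h→g.
A2: add {d} — d (Alice) has d→h.
A3 = A2; e.g. c (Bob) can still go to e. Fixed point.
From d, successor h is in the attractor (rank 1); the other successor c is not.

h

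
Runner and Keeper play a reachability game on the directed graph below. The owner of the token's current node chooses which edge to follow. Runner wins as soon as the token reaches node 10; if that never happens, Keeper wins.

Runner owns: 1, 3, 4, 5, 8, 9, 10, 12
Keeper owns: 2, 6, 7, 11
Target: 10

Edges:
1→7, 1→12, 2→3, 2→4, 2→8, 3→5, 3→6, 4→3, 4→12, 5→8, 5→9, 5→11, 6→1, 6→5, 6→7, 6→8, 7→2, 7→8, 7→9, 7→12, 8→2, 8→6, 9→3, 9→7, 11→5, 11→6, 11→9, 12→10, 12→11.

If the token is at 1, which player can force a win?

A0 = {10}
A1: add {12} — 12 (Runner) has 12→10.
A2: add {1, 4} — 1 (Runner) has 1→12; 4 (Runner) has 4→12.
A3 = A2; e.g. 2 (Keeper) can still go to 3. Fixed point.
1 ∈ A2, so Runner can force the target.

Runner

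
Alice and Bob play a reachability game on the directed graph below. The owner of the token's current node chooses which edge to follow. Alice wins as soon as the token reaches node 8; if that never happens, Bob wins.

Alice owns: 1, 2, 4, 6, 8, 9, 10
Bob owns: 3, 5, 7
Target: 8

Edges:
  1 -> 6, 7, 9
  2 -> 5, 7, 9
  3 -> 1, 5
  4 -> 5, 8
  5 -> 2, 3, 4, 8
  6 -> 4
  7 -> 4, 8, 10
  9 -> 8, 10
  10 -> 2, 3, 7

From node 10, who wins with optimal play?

Alice

A0 = {8}
A1: add {4, 9} — 4 (Alice) has 4→8; 9 (Alice) has 9→8.
A2: add {1, 2, 6} — 1 (Alice) has 1→9; 2 (Alice) has 2→9; 6 (Alice) has 6→4.
A3: add {10} — 10 (Alice) has 10→2.
10 ∈ A3, so Alice can force the target.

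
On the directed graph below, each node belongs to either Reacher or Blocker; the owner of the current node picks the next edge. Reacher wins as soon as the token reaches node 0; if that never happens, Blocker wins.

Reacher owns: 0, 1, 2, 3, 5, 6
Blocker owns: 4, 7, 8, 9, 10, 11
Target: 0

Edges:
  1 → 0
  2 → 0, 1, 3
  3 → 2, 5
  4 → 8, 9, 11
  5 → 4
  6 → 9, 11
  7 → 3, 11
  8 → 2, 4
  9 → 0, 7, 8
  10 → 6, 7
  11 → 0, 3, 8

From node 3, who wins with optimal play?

A0 = {0}
A1: add {1, 2} — 1 (Reacher) has 1→0; 2 (Reacher) has 2→0.
A2: add {3} — 3 (Reacher) has 3→2.
A3 = A2; e.g. 4 (Blocker) can still go to 8. Fixed point.
3 ∈ A2, so Reacher can force the target.

Reacher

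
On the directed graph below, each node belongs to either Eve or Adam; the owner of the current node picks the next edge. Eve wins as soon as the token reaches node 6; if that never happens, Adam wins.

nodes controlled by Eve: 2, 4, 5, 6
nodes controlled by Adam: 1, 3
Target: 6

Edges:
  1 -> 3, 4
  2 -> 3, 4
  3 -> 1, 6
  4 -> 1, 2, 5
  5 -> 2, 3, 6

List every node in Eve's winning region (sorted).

2, 4, 5, 6

A0 = {6}
A1: add {5} — 5 (Eve) has 5→6.
A2: add {4} — 4 (Eve) has 4→5.
A3: add {2} — 2 (Eve) has 2→4.
A4 = A3; e.g. 1 (Adam) can still go to 3. Fixed point.
Eve's winning region = {2, 4, 5, 6}.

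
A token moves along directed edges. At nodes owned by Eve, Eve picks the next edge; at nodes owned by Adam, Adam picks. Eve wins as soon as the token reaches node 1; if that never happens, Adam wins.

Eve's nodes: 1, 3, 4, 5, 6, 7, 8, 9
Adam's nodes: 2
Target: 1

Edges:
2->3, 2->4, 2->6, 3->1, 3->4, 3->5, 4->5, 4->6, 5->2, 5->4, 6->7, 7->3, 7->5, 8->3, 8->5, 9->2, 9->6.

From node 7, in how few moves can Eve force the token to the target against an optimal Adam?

2

A0 = {1}
A1: add {3} — 3 (Eve) has 3→1.
A2: add {7, 8} — 7 (Eve) has 7→3; 8 (Eve) has 8→3.
7 enters the attractor at level 2, so Eve can force the target in 2 moves from there.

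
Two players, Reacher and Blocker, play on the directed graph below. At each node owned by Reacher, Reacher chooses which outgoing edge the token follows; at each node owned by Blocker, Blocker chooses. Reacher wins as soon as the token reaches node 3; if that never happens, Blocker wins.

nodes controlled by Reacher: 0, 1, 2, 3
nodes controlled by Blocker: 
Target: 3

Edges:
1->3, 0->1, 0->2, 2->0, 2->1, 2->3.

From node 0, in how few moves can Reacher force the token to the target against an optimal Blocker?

2

A0 = {3}
A1: add {1, 2} — 1 (Reacher) has 1→3; 2 (Reacher) has 2→3.
A2: add {0} — 0 (Reacher) has 0→1.
A2 = all vertices. Fixed point.
0 enters the attractor at level 2, so Reacher can force the target in 2 moves from there.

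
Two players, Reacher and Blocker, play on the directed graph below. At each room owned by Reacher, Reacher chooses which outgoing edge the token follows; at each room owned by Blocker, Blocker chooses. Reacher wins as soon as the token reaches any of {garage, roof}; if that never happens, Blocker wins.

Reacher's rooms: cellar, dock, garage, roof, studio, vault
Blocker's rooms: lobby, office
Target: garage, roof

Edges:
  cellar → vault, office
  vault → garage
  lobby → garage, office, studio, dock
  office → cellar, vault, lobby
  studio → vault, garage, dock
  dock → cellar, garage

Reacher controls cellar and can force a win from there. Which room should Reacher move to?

A0 = {garage, roof}
A1: add {dock, studio, vault} — vault (Reacher) has vault→garage; studio (Reacher) has studio→garage; dock (Reacher) has dock→garage.
A2: add {cellar} — cellar (Reacher) has cellar→vault.
A3 = A2; e.g. lobby (Blocker) can still go to office. Fixed point.
From cellar, successor vault is in the attractor (rank 1); the other successor office is not.

vault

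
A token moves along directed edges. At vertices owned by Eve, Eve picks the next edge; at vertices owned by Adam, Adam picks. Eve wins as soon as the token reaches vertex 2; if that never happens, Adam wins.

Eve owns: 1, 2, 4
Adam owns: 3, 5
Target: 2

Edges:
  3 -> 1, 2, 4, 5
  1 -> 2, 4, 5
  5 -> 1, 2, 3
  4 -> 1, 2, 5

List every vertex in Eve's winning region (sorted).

1, 2, 4

A0 = {2}
A1: add {1, 4} — 1 (Eve) has 1→2; 4 (Eve) has 4→2.
A2 = A1; e.g. 3 (Adam) can still go to 5. Fixed point.
Eve's winning region = {1, 2, 4}.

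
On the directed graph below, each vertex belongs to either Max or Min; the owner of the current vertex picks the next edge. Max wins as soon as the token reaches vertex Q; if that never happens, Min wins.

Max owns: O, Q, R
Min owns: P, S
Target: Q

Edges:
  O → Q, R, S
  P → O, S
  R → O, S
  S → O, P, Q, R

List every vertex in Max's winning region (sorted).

A0 = {Q}
A1: add {O} — O (Max) has O→Q.
A2: add {R} — R (Max) has R→O.
A3 = A2; e.g. P (Min) can still go to S. Fixed point.
Max's winning region = {O, Q, R}.

O, Q, R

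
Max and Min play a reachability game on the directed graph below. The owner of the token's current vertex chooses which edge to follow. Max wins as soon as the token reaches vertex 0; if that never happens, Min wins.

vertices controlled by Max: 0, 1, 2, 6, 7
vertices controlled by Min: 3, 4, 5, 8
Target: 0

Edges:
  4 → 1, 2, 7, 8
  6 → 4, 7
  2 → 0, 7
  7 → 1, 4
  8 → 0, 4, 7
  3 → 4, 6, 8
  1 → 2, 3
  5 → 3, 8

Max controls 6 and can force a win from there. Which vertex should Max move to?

A0 = {0}
A1: add {2} — 2 (Max) has 2→0.
A2: add {1} — 1 (Max) has 1→2.
A3: add {7} — 7 (Max) has 7→1.
A4: add {6} — 6 (Max) has 6→7.
A5 = A4; e.g. 3 (Min) can still go to 4. Fixed point.
From 6, successor 7 is in the attractor (rank 3); the other successor 4 is not.

7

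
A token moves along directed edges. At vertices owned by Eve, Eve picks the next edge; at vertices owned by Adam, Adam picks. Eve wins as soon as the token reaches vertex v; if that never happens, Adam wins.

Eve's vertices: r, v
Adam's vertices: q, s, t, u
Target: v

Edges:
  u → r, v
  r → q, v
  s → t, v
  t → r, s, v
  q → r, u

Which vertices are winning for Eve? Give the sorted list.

A0 = {v}
A1: add {r} — r (Eve) has r→v.
A2: add {u} — u (Adam): all of {r, v} already in.
A3: add {q} — q (Adam): all of {r, u} already in.
A4 = A3; e.g. s (Adam) can still go to t. Fixed point.
Eve's winning region = {q, r, u, v}.

q, r, u, v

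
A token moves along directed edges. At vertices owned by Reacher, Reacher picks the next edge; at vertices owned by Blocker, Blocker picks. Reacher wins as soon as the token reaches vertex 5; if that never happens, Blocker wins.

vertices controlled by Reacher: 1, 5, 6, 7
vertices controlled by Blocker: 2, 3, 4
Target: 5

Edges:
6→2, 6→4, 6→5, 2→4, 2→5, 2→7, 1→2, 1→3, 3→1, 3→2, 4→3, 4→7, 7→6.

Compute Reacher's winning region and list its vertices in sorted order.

5, 6, 7

A0 = {5}
A1: add {6} — 6 (Reacher) has 6→5.
A2: add {7} — 7 (Reacher) has 7→6.
A3 = A2; e.g. 1 (Reacher) has no edge into A2. Fixed point.
Reacher's winning region = {5, 6, 7}.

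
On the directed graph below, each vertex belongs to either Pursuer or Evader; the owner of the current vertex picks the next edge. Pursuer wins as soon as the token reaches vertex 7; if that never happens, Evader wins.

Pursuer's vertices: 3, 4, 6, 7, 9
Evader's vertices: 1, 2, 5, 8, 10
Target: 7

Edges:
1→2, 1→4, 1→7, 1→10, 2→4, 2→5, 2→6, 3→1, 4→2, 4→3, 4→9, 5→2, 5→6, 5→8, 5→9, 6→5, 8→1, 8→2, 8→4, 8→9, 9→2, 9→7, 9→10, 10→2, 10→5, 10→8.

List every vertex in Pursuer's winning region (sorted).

A0 = {7}
A1: add {9} — 9 (Pursuer) has 9→7.
A2: add {4} — 4 (Pursuer) has 4→9.
A3 = A2; e.g. 1 (Evader) can still go to 2. Fixed point.
Pursuer's winning region = {4, 7, 9}.

4, 7, 9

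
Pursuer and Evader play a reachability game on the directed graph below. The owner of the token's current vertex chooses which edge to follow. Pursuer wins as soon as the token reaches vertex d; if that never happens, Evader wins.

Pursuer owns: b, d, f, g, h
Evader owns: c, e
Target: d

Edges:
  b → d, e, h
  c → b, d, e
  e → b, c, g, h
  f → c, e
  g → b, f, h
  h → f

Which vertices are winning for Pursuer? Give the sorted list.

A0 = {d}
A1: add {b} — b (Pursuer) has b→d.
A2: add {g} — g (Pursuer) has g→b.
A3 = A2; e.g. c (Evader) can still go to e. Fixed point.
Pursuer's winning region = {b, d, g}.

b, d, g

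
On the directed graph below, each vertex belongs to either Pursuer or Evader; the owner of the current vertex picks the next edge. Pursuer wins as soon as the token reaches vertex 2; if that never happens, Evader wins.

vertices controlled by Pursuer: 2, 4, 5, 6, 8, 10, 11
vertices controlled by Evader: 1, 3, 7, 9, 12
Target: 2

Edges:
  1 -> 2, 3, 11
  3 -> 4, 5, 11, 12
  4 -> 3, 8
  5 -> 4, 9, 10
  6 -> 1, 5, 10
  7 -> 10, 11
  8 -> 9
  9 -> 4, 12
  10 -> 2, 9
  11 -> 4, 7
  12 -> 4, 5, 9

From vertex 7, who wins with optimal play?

Evader

A0 = {2}
A1: add {10} — 10 (Pursuer) has 10→2.
A2: add {5, 6} — 5 (Pursuer) has 5→10; 6 (Pursuer) has 6→10.
A3 = A2; e.g. 1 (Evader) can still go to 3. Fixed point.
7 never enters the attractor, so Evader can avoid the target forever.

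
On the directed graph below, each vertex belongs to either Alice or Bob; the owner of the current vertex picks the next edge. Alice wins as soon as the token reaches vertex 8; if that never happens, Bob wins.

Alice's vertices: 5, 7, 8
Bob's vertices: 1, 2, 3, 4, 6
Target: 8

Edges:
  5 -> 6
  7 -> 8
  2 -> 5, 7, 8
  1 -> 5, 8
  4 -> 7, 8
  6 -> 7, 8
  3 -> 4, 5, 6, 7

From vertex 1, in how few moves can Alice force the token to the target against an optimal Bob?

A0 = {8}
A1: add {7} — 7 (Alice) has 7→8.
A2: add {4, 6} — 4 (Bob): all of {7, 8} already in; 6 (Bob): all of {7, 8} already in.
A3: add {5} — 5 (Alice) has 5→6.
A4: add {1, 2, 3} — 1 (Bob): all of {5, 8} already in; 2 (Bob): all of {5, 7, 8} already in; 3 (Bob): all of {4, 5, 6, 7} already in.
A4 = all vertices. Fixed point.
1 enters the attractor at level 4, so Alice can force the target in 4 moves from there.

4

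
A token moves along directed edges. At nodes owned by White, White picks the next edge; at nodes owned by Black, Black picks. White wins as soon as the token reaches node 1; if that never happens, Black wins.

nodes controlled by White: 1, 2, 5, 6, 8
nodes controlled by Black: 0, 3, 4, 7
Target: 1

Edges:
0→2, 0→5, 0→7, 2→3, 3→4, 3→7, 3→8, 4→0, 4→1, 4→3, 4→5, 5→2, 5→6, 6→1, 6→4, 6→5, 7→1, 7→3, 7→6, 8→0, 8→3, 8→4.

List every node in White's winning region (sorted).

A0 = {1}
A1: add {6} — 6 (White) has 6→1.
A2: add {5} — 5 (White) has 5→6.
A3 = A2; e.g. 0 (Black) can still go to 2. Fixed point.
White's winning region = {1, 5, 6}.

1, 5, 6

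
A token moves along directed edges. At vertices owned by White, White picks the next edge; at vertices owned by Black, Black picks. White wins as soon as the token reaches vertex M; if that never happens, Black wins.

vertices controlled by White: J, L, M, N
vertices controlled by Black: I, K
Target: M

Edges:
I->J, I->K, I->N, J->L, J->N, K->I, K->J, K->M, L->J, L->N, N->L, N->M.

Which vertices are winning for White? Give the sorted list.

J, L, M, N

A0 = {M}
A1: add {N} — N (White) has N→M.
A2: add {J, L} — J (White) has J→N; L (White) has L→N.
A3 = A2; e.g. I (Black) can still go to K. Fixed point.
White's winning region = {J, L, M, N}.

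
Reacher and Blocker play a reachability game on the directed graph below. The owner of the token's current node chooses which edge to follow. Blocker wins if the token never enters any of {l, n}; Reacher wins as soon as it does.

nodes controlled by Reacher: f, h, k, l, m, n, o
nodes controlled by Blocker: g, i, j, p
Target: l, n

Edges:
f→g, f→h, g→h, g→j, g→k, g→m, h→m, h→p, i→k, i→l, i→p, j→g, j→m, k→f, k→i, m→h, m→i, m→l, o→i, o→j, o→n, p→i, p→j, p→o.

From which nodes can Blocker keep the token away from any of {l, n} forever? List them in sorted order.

A0 = {l, n}
A1: add {m, o} — m (Reacher) has m→l; o (Reacher) has o→n.
A2: add {h} — h (Reacher) has h→m.
A3: add {f} — f (Reacher) has f→h.
A4: add {k} — k (Reacher) has k→f.
A5 = A4; e.g. g (Blocker) can still go to j. Fixed point.
Reacher's attractor = {f, h, k, l, m, n, o}; Blocker avoids the target exactly from the complement.

g, i, j, p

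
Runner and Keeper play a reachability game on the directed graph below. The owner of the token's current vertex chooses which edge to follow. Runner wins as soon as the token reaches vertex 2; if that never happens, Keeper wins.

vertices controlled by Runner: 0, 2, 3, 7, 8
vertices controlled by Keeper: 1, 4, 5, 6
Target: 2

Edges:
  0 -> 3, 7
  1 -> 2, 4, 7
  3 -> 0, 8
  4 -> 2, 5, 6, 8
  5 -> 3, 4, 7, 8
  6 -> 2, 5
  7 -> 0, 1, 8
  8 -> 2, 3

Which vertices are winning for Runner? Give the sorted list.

A0 = {2}
A1: add {8} — 8 (Runner) has 8→2.
A2: add {3, 7} — 3 (Runner) has 3→8; 7 (Runner) has 7→8.
A3: add {0} — 0 (Runner) has 0→3.
A4 = A3; e.g. 1 (Keeper) can still go to 4. Fixed point.
Runner's winning region = {0, 2, 3, 7, 8}.

0, 2, 3, 7, 8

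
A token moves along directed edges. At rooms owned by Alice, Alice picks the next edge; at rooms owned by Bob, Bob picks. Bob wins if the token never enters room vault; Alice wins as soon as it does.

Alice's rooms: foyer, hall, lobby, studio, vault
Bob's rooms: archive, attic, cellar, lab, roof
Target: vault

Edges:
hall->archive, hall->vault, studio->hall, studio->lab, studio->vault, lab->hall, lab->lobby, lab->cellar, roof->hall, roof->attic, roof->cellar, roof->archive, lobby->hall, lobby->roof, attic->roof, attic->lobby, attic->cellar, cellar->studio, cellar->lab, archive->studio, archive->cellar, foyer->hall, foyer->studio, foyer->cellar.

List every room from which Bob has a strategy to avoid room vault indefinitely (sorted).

archive, attic, cellar, lab, roof

A0 = {vault}
A1: add {hall, studio} — hall (Alice) has hall→vault; studio (Alice) has studio→vault.
A2: add {foyer, lobby} — lobby (Alice) has lobby→hall; foyer (Alice) has foyer→hall.
A3 = A2; e.g. lab (Bob) can still go to cellar. Fixed point.
Alice's attractor = {foyer, hall, lobby, studio, vault}; Bob avoids the target exactly from the complement.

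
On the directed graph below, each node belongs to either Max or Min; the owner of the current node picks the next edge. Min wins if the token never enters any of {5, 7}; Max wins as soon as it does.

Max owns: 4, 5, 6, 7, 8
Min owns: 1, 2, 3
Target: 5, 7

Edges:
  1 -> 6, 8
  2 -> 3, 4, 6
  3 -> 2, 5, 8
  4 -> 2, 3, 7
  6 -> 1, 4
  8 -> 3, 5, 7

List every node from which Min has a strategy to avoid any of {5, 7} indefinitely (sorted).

2, 3

A0 = {5, 7}
A1: add {4, 8} — 4 (Max) has 4→7; 8 (Max) has 8→5.
A2: add {6} — 6 (Max) has 6→4.
A3: add {1} — 1 (Min): all of {6, 8} already in.
A4 = A3; e.g. 2 (Min) can still go to 3. Fixed point.
Max's attractor = {1, 4, 5, 6, 7, 8}; Min avoids the target exactly from the complement.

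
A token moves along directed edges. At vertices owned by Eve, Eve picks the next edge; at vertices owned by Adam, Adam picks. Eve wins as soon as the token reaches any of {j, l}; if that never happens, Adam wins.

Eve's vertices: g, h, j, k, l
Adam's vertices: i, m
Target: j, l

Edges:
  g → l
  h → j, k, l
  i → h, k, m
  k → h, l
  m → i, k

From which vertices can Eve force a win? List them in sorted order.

A0 = {j, l}
A1: add {g, h, k} — g (Eve) has g→l; h (Eve) has h→j; k (Eve) has k→l.
A2 = A1; e.g. i (Adam) can still go to m. Fixed point.
Eve's winning region = {g, h, j, k, l}.

g, h, j, k, l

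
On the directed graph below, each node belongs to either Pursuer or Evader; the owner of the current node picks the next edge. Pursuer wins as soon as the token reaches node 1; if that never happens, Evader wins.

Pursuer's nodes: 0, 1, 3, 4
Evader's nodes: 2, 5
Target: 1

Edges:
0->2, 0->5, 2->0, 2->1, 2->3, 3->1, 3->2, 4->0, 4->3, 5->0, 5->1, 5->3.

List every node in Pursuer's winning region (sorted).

A0 = {1}
A1: add {3} — 3 (Pursuer) has 3→1.
A2: add {4} — 4 (Pursuer) has 4→3.
A3 = A2; e.g. 0 (Pursuer) has no edge into A2. Fixed point.
Pursuer's winning region = {1, 3, 4}.

1, 3, 4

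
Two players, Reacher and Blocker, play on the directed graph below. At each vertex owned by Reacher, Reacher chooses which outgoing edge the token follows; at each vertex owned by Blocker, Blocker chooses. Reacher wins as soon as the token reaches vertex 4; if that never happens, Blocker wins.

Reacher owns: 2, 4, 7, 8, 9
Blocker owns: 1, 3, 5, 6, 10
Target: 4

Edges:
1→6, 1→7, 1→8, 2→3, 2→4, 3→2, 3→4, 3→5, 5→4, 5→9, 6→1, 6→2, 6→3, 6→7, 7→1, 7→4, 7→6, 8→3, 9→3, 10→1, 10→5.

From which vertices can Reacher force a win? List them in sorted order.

A0 = {4}
A1: add {2, 7} — 2 (Reacher) has 2→4; 7 (Reacher) has 7→4.
A2 = A1; e.g. 1 (Blocker) can still go to 6. Fixed point.
Reacher's winning region = {2, 4, 7}.

2, 4, 7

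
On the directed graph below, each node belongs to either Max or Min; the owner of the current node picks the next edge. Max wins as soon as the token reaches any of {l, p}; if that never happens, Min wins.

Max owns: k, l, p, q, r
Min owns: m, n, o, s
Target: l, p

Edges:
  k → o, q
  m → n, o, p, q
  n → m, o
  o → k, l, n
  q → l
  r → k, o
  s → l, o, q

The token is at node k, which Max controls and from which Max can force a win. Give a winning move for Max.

A0 = {l, p}
A1: add {q} — q (Max) has q→l.
A2: add {k} — k (Max) has k→q.
A3: add {r} — r (Max) has r→k.
A4 = A3; e.g. m (Min) can still go to n. Fixed point.
From k, successor q is in the attractor (rank 1); the other successor o is not.

q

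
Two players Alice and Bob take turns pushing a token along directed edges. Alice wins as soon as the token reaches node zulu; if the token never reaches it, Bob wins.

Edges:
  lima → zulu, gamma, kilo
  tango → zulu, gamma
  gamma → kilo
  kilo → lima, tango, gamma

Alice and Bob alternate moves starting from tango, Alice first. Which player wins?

Track states (vertex, player-to-move).
A0 = {(zulu,Alice), (zulu,Bob)}
A1: add {(lima,Alice), (tango,Alice)}.
(tango,Alice) ∈ A1 ⇒ Alice forces the target.

Alice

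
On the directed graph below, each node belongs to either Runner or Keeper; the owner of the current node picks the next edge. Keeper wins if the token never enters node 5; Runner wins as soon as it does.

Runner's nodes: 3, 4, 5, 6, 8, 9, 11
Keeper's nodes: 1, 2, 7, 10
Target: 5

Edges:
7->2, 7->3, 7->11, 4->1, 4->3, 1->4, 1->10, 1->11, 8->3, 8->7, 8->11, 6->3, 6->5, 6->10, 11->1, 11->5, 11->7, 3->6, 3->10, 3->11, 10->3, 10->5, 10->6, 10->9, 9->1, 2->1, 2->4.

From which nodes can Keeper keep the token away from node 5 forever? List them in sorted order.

1, 2, 7, 9, 10

A0 = {5}
A1: add {6, 11} — 6 (Runner) has 6→5; 11 (Runner) has 11→5.
A2: add {3, 8} — 3 (Runner) has 3→6; 8 (Runner) has 8→11.
A3: add {4} — 4 (Runner) has 4→3.
A4 = A3; e.g. 1 (Keeper) can still go to 10. Fixed point.
Runner's attractor = {3, 4, 5, 6, 8, 11}; Keeper avoids the target exactly from the complement.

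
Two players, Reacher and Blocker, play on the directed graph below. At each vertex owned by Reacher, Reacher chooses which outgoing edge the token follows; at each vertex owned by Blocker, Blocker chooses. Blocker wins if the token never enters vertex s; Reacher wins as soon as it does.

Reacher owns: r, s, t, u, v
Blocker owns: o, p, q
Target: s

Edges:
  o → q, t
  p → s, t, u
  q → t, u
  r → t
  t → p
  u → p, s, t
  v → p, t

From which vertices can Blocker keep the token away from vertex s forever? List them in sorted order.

o, p, q, r, t, v

A0 = {s}
A1: add {u} — u (Reacher) has u→s.
A2 = A1; e.g. o (Blocker) can still go to q. Fixed point.
Reacher's attractor = {s, u}; Blocker avoids the target exactly from the complement.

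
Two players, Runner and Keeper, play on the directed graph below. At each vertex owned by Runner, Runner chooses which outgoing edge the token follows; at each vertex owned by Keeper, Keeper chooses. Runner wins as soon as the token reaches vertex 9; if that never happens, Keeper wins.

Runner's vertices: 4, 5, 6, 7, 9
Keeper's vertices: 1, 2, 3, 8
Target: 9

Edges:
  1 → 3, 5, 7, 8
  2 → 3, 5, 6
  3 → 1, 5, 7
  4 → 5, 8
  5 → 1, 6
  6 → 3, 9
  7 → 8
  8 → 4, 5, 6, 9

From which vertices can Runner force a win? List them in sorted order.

4, 5, 6, 7, 8, 9

A0 = {9}
A1: add {6} — 6 (Runner) has 6→9.
A2: add {5} — 5 (Runner) has 5→6.
A3: add {4} — 4 (Runner) has 4→5.
A4: add {8} — 8 (Keeper): all of {4, 5, 6, 9} already in.
A5: add {7} — 7 (Runner) has 7→8.
A6 = A5; e.g. 1 (Keeper) can still go to 3. Fixed point.
Runner's winning region = {4, 5, 6, 7, 8, 9}.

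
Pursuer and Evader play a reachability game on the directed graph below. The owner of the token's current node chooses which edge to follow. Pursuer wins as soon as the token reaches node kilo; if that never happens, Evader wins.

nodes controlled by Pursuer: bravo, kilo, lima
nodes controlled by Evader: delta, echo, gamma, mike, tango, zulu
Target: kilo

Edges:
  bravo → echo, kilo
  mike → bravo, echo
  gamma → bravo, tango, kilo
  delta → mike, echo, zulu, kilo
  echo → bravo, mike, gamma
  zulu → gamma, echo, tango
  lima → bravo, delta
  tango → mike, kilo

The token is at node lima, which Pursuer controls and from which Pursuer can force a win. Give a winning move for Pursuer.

bravo

A0 = {kilo}
A1: add {bravo} — bravo (Pursuer) has bravo→kilo.
A2: add {lima} — lima (Pursuer) has lima→bravo.
A3 = A2; e.g. mike (Evader) can still go to echo. Fixed point.
From lima, successor bravo is in the attractor (rank 1); the other successor delta is not.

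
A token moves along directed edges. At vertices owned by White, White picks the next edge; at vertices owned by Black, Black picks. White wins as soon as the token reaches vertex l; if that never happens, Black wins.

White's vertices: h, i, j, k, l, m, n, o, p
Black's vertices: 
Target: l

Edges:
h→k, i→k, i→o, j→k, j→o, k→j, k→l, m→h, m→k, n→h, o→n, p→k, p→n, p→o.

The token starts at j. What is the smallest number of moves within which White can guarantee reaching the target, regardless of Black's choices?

A0 = {l}
A1: add {k} — k (White) has k→l.
A2: add {h, i, j, m, p} — h (White) has h→k; i (White) has i→k; j (White) has j→k; m (White) has m→k; p (White) has p→k.
j enters the attractor at level 2, so White can force the target in 2 moves from there.

2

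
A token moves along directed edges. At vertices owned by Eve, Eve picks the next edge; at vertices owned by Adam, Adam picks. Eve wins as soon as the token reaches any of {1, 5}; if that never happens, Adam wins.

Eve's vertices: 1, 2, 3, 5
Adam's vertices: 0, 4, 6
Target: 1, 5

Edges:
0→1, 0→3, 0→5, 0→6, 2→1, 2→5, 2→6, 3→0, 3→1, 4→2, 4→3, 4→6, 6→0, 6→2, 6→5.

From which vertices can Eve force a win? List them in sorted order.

A0 = {1, 5}
A1: add {2, 3} — 2 (Eve) has 2→1; 3 (Eve) has 3→1.
A2 = A1; e.g. 0 (Adam) can still go to 6. Fixed point.
Eve's winning region = {1, 2, 3, 5}.

1, 2, 3, 5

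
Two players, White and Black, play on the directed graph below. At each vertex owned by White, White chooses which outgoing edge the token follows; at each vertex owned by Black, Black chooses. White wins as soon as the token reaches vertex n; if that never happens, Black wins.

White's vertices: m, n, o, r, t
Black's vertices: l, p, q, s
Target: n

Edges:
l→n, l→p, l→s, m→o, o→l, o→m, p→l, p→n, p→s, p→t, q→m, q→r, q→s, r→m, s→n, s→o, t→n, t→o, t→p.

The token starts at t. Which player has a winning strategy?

A0 = {n}
A1: add {t} — t (White) has t→n.
A2 = A1; e.g. l (Black) can still go to p. Fixed point.
t ∈ A1, so White can force the target.

White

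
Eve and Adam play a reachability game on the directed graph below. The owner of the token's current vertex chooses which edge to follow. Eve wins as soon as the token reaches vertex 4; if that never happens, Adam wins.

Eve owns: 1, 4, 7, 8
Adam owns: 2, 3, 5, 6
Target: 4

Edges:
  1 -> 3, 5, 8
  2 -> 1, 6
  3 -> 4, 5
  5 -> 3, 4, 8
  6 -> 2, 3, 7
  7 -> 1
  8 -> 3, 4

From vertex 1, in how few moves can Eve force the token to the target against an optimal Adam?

A0 = {4}
A1: add {8} — 8 (Eve) has 8→4.
A2: add {1} — 1 (Eve) has 1→8.
1 enters the attractor at level 2, so Eve can force the target in 2 moves from there.

2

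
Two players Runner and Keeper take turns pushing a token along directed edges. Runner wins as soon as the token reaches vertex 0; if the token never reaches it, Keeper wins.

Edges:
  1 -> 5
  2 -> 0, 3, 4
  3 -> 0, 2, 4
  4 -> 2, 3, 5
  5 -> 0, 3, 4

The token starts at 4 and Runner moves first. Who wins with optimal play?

Track states (vertex, player-to-move).
A0 = {(0,Runner), (0,Keeper)}
A1: add {(2,Runner), (3,Runner), (5,Runner)}.
A2: add {(1,Keeper), (4,Keeper)}.
A3 = A2; e.g. (1,Runner) stays out. (4,Runner) never enters ⇒ Keeper avoids the target.

Keeper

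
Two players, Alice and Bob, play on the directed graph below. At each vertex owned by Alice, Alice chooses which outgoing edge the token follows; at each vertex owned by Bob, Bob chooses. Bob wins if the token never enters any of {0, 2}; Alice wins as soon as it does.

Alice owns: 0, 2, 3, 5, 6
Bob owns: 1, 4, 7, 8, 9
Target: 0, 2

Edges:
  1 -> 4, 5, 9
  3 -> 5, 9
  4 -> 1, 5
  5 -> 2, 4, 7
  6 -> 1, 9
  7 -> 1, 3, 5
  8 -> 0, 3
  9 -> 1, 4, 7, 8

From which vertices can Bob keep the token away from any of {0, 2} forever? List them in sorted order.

A0 = {0, 2}
A1: add {5} — 5 (Alice) has 5→2.
A2: add {3} — 3 (Alice) has 3→5.
A3: add {8} — 8 (Bob): all of {0, 3} already in.
A4 = A3; e.g. 1 (Bob) can still go to 4. Fixed point.
Alice's attractor = {0, 2, 3, 5, 8}; Bob avoids the target exactly from the complement.

1, 4, 6, 7, 9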